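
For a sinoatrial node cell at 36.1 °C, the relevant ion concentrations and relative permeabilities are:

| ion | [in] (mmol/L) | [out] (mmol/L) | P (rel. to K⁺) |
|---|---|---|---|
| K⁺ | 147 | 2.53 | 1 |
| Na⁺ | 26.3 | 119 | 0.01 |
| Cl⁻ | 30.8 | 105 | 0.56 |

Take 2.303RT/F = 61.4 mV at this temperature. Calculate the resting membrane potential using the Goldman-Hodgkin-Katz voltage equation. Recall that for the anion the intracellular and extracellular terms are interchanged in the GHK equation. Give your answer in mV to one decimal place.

-60.9 mV

Vm = 61.4 · log₁₀[(Σ P·[cation]ₒ + Σ P·[anion]ᵢ) / (Σ P·[cation]ᵢ + Σ P·[anion]ₒ)]
Numerator = 1×2.53 + 0.01×119 + 0.56×30.8 = 20.97
Denominator = 1×147 + 0.01×26.3 + 0.56×105 = 206.1
Vm = 61.4 · log₁₀(0.10176) = 61.4 × (-0.9924) = -60.94 mV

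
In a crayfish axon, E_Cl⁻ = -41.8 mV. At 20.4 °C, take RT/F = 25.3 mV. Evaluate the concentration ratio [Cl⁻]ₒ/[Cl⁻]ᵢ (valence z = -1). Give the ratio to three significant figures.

ln([out]/[in]) = E·z/(25.3) = -41.8 × -1 / 25.3 = 1.6522
[out]/[in] = e^(1.6522) = 5.218

5.22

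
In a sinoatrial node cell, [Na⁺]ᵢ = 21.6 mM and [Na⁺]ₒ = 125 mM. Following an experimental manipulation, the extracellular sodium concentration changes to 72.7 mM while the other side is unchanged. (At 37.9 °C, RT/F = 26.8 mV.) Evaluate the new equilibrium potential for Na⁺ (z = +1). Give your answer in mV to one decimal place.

32.5 mV

After the shift: [Na⁺]_out = 72.7, [Na⁺]_in = 21.6 mM.
E_new = (26.8/1)·ln(72.7/21.6) = 26.80 · (1.2136) = 32.53 mV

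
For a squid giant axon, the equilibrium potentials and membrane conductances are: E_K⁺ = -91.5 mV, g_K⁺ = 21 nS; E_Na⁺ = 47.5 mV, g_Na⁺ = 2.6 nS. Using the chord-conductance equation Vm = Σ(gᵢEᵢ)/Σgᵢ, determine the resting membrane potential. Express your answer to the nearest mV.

-76 mV

Σ gᵢEᵢ = 21·(-91.5) + 2.6·(47.5) = -1798.00
Σ gᵢ = 21 + 2.6 = 23.6
Vm = -1798.00 / 23.6 = -76.19 mV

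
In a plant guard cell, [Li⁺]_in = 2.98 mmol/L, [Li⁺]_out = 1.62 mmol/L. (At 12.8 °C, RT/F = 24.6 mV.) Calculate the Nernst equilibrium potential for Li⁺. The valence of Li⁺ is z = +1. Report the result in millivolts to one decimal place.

-15.0 mV

E = (24.6/z) · ln([Li⁺]_out/[Li⁺]_in) with z = +1.
= (24.6/1) · ln(1.62/2.98) = 24.60 · ln(0.5436)
= 24.60 · (-0.6095) = -14.99 mV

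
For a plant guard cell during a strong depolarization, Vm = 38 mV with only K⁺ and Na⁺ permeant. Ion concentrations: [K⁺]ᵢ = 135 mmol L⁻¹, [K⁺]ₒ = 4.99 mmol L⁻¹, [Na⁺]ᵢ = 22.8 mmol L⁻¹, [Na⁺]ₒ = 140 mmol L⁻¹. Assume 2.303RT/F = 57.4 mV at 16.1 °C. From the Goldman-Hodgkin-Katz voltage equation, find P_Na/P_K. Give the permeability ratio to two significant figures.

Let α = P_Na/P_K. GHK: Vm = 57.4·log₁₀[(Kₒ + α·Naₒ)/(Kᵢ + α·Naᵢ)].
10^(Vm/57.4) = 10^(38.0/57.4) = 4.5922
So 4.5922·(Kᵢ + α·Naᵢ) = Kₒ + α·Naₒ → α = (4.5922·135.0 − 4.99) / (140.0 − 4.5922·22.8)
α = (619.9 − 4.99) / (140.0 − 104.7) = 615/35.3 = 17.42

17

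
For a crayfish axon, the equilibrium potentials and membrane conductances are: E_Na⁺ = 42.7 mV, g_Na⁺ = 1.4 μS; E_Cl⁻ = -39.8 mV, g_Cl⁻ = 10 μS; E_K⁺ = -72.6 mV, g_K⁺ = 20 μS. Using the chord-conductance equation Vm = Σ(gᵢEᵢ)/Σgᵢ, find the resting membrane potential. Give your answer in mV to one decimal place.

Σ gᵢEᵢ = 1.4·(42.7) + 10·(-39.8) + 20·(-72.6) = -1790.22
Σ gᵢ = 1.4 + 10 + 20 = 31.4
Vm = -1790.22 / 31.4 = -57.01 mV

-57.0 mV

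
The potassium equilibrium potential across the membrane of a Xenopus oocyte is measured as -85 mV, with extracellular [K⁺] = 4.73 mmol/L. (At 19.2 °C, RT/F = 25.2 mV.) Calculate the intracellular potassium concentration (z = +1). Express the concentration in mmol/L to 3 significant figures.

Nernst: E = (25.2/1) · ln([out]/[in]), so ln([out]/[in]) = -85.0 × 1 / 25.2 = -3.3730.
[out]/[in] = e^(-3.3730) = 0.03429.
[in] = 4.73 / 0.03429 = 138 mmol/L.

138 mmol/L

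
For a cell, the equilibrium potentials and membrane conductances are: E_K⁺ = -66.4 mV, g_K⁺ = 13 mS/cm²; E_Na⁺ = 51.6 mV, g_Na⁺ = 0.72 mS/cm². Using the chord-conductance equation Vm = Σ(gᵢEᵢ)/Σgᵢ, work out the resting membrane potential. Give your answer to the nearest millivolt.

Σ gᵢEᵢ = 13·(-66.4) + 0.72·(51.6) = -826.05
Σ gᵢ = 13 + 0.72 = 13.72
Vm = -826.05 / 13.72 = -60.21 mV

-60 mV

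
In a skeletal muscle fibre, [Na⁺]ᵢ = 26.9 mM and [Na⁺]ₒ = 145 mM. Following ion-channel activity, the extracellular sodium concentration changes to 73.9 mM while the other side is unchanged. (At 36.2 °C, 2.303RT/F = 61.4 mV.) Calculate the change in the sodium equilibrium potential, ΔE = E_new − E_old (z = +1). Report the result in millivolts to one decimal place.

-18.0 mV

E_old = (61.4/1)·log₁₀(145/26.9) = 44.92 mV
E_new = (61.4/1)·log₁₀(73.9/26.9) = 26.95 mV
ΔE = 26.95 − (44.92) = -17.97 mV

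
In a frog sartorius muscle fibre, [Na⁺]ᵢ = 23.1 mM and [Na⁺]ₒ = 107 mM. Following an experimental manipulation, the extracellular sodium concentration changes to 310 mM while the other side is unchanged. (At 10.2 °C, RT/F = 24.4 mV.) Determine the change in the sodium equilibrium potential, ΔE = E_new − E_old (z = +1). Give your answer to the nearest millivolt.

E_old = (24.4/1)·ln(107/23.1) = 37.41 mV
E_new = (24.4/1)·ln(310/23.1) = 63.36 mV
ΔE = 63.36 − (37.41) = 25.96 mV

26 mV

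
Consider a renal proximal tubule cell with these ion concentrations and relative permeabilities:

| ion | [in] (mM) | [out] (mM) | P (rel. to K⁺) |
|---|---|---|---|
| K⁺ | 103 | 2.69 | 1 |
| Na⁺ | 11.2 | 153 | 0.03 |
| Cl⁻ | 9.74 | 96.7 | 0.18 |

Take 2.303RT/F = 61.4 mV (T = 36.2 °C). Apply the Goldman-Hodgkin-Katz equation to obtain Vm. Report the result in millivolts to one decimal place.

-69.1 mV

Vm = 61.4 · log₁₀[(Σ P·[cation]ₒ + Σ P·[anion]ᵢ) / (Σ P·[cation]ᵢ + Σ P·[anion]ₒ)]
Numerator = 1×2.69 + 0.03×153 + 0.18×9.74 = 9.033
Denominator = 1×103 + 0.03×11.2 + 0.18×96.7 = 120.7
Vm = 61.4 · log₁₀(0.074814) = 61.4 × (-1.1260) = -69.14 mV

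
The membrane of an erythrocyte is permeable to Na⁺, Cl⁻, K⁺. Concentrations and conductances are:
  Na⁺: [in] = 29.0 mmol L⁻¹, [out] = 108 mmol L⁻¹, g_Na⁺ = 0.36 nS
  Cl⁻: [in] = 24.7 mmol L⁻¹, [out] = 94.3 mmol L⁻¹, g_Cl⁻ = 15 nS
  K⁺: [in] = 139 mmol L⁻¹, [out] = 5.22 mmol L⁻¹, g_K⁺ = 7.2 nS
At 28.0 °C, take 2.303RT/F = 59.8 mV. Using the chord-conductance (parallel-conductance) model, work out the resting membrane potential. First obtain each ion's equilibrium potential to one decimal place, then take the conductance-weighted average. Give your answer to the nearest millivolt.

-50 mV

E_Na⁺ = (59.8/1)·log₁₀(108/29.0) = 34.1 mV
E_Cl⁻ = (59.8/-1)·log₁₀(94.3/24.7) = -34.8 mV
E_K⁺ = (59.8/1)·log₁₀(5.22/139) = -85.2 mV
Vm = (Σ gᵢEᵢ)/(Σ gᵢ) = (0.36·34.1 + 15·-34.8 + 7.2·-85.2) / (0.36 + 15 + 7.2)
= -1123.16 / 22.56 = -49.79 mV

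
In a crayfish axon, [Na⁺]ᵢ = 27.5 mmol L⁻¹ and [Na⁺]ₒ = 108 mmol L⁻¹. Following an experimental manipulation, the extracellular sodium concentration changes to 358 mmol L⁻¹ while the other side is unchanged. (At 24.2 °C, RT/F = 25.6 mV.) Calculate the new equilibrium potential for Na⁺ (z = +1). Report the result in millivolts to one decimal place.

65.7 mV

After the shift: [Na⁺]_out = 358, [Na⁺]_in = 27.5 mmol L⁻¹.
E_new = (25.6/1)·ln(358/27.5) = 25.60 · (2.5663) = 65.70 mV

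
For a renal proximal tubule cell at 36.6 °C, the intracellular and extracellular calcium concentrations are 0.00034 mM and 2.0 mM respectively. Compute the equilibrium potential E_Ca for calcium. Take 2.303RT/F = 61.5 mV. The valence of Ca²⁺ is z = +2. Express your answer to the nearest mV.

E = (61.5/z) · log₁₀([Ca²⁺]_out/[Ca²⁺]_in) with z = +2.
= (61.5/2) · log₁₀(2.0/0.00034) = 30.75 · log₁₀(5882)
= 30.75 · (3.7696) = 115.91 mV

116 mV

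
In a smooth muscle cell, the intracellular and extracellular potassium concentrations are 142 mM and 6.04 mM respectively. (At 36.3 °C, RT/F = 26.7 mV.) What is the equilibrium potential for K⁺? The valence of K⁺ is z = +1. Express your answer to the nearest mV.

-84 mV

E = (26.7/z) · ln([K⁺]_out/[K⁺]_in) with z = +1.
= (26.7/1) · ln(6.04/142) = 26.70 · ln(0.04254)
= 26.70 · (-3.1574) = -84.30 mV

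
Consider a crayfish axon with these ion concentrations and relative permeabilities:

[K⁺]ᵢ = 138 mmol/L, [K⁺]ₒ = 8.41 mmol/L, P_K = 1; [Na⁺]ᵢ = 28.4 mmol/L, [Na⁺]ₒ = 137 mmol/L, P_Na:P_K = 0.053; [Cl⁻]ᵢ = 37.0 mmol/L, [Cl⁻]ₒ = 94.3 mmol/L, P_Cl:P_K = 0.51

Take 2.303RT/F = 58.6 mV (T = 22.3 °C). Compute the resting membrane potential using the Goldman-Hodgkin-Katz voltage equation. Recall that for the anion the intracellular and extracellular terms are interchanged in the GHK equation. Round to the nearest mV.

Vm = 58.6 · log₁₀[(Σ P·[cation]ₒ + Σ P·[anion]ᵢ) / (Σ P·[cation]ᵢ + Σ P·[anion]ₒ)]
Numerator = 1×8.41 + 0.053×137 + 0.51×37.0 = 34.54
Denominator = 1×138 + 0.053×28.4 + 0.51×94.3 = 187.6
Vm = 58.6 · log₁₀(0.18412) = 58.6 × (-0.7349) = -43.06 mV

-43 mV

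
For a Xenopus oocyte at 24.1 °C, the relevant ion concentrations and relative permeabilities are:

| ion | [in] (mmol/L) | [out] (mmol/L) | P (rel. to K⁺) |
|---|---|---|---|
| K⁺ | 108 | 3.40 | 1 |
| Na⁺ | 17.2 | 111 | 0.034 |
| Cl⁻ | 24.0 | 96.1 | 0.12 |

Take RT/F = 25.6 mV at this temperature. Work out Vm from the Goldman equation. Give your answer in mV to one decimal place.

-63.5 mV

Vm = 25.6 · ln[(Σ P·[cation]ₒ + Σ P·[anion]ᵢ) / (Σ P·[cation]ᵢ + Σ P·[anion]ₒ)]
Numerator = 1×3.40 + 0.034×111 + 0.12×24.0 = 10.05
Denominator = 1×108 + 0.034×17.2 + 0.12×96.1 = 120.1
Vm = 25.6 · ln(0.083702) = 25.6 × (-2.4805) = -63.50 mV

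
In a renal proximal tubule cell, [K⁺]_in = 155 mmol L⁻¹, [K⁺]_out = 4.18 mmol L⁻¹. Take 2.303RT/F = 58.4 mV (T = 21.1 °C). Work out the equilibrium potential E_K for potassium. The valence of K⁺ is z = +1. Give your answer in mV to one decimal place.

-91.6 mV

E = (58.4/z) · log₁₀([K⁺]_out/[K⁺]_in) with z = +1.
= (58.4/1) · log₁₀(4.18/155) = 58.40 · log₁₀(0.02697)
= 58.40 · (-1.5692) = -91.64 mV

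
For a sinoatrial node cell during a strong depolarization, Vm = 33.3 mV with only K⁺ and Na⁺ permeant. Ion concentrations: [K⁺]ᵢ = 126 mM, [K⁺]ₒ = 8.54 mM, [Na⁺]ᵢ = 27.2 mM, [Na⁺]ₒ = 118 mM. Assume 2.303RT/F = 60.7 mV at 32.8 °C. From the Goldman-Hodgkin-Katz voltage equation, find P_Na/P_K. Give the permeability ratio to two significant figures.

Let α = P_Na/P_K. GHK: Vm = 60.7·log₁₀[(Kₒ + α·Naₒ)/(Kᵢ + α·Naᵢ)].
10^(Vm/60.7) = 10^(33.3/60.7) = 3.5367
So 3.5367·(Kᵢ + α·Naᵢ) = Kₒ + α·Naₒ → α = (3.5367·126.0 − 8.54) / (118.0 − 3.5367·27.2)
α = (445.6 − 8.54) / (118.0 − 96.2) = 437.1/21.8 = 20.05

20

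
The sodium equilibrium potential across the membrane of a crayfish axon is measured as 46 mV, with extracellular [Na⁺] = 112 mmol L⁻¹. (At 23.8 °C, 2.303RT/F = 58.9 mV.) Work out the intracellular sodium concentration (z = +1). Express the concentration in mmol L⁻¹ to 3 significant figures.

Nernst: E = (58.9/1) · log₁₀([out]/[in]), so log₁₀([out]/[in]) = 46.0 × 1 / 58.9 = 0.7810.
[out]/[in] = 10^(0.7810) = 6.039.
[in] = 112 / 6.039 = 18.55 mmol L⁻¹.

18.5 mmol L⁻¹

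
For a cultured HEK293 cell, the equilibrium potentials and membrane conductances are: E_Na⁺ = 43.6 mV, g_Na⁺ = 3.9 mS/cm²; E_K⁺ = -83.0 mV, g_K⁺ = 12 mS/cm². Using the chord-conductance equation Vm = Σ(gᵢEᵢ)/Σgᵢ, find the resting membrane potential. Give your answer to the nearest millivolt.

Σ gᵢEᵢ = 3.9·(43.6) + 12·(-83.0) = -825.96
Σ gᵢ = 3.9 + 12 = 15.9
Vm = -825.96 / 15.9 = -51.95 mV

-52 mV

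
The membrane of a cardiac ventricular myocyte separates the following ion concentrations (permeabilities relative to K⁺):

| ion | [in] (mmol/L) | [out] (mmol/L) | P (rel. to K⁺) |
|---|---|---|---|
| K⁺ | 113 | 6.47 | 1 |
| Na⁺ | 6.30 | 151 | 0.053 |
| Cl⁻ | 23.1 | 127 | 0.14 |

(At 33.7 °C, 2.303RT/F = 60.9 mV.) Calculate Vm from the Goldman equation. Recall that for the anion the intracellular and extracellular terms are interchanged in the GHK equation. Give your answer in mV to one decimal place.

Vm = 60.9 · log₁₀[(Σ P·[cation]ₒ + Σ P·[anion]ᵢ) / (Σ P·[cation]ᵢ + Σ P·[anion]ₒ)]
Numerator = 1×6.47 + 0.053×151 + 0.14×23.1 = 17.71
Denominator = 1×113 + 0.053×6.30 + 0.14×127 = 131.1
Vm = 60.9 · log₁₀(0.13505) = 60.9 × (-0.8695) = -52.95 mV

-53.0 mV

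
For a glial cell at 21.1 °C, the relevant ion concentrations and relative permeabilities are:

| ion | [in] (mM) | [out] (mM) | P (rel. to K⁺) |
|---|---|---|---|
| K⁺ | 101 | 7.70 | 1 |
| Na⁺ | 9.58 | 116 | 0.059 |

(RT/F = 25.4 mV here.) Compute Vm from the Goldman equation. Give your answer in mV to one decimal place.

Vm = 25.4 · ln[(Σ P·[cation]ₒ + Σ P·[anion]ᵢ) / (Σ P·[cation]ᵢ + Σ P·[anion]ₒ)]
Numerator = 1×7.70 + 0.059×116 = 14.54
Denominator = 1×101 + 0.059×9.58 = 101.6
Vm = 25.4 · ln(0.1432) = 25.4 × (-1.9435) = -49.37 mV

-49.4 mV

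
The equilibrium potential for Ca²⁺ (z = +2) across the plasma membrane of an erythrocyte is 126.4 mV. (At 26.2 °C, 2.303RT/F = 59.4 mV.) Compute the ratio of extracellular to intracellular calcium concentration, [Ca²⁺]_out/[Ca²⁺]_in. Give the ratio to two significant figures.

log₁₀([out]/[in]) = E·z/(59.4) = 126.4 × 2 / 59.4 = 4.2559
[out]/[in] = 10^(4.2559) = 1.803e+04

18000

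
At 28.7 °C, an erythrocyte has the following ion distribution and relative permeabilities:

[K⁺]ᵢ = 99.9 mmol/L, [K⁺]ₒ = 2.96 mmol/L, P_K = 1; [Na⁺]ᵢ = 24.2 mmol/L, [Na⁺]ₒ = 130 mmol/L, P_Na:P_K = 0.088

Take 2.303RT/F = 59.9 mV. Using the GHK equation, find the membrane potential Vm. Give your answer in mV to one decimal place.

-50.9 mV

Vm = 59.9 · log₁₀[(Σ P·[cation]ₒ + Σ P·[anion]ᵢ) / (Σ P·[cation]ᵢ + Σ P·[anion]ₒ)]
Numerator = 1×2.96 + 0.088×130 = 14.4
Denominator = 1×99.9 + 0.088×24.2 = 102
Vm = 59.9 · log₁₀(0.14114) = 59.9 × (-0.8504) = -50.94 mV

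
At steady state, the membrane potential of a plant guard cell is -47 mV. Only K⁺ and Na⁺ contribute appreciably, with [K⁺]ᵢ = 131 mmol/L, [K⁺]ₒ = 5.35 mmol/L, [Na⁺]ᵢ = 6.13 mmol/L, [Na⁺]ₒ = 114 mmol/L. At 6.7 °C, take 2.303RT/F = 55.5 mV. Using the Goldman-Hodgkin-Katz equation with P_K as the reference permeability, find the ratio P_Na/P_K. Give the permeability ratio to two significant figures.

0.12

Let α = P_Na/P_K. GHK: Vm = 55.5·log₁₀[(Kₒ + α·Naₒ)/(Kᵢ + α·Naᵢ)].
10^(Vm/55.5) = 10^(-47.0/55.5) = 0.14228
So 0.14228·(Kᵢ + α·Naᵢ) = Kₒ + α·Naₒ → α = (0.14228·131.0 − 5.35) / (114.0 − 0.14228·6.13)
α = (18.64 − 5.35) / (114.0 − 0.8722) = 13.29/113.1 = 0.1175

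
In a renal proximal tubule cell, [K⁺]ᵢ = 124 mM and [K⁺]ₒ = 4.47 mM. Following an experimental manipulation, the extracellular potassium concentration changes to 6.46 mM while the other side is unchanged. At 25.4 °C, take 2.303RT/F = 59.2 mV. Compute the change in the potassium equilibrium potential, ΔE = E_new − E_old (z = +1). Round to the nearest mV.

9 mV

E_old = (59.2/1)·log₁₀(4.47/124) = -85.43 mV
E_new = (59.2/1)·log₁₀(6.46/124) = -75.96 mV
ΔE = -75.96 − (-85.43) = 9.47 mV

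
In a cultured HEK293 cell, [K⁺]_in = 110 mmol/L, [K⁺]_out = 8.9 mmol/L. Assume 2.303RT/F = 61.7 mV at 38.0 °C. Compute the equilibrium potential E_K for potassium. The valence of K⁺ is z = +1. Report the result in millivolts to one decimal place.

E = (61.7/z) · log₁₀([K⁺]_out/[K⁺]_in) with z = +1.
= (61.7/1) · log₁₀(8.9/110) = 61.70 · log₁₀(0.08091)
= 61.70 · (-1.0920) = -67.38 mV

-67.4 mV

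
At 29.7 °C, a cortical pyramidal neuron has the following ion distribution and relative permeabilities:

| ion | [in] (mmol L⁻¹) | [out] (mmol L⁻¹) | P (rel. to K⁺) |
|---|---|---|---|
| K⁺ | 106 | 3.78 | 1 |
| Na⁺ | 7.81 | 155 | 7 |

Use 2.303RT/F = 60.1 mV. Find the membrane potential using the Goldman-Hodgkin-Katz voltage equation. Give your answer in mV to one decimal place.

Vm = 60.1 · log₁₀[(Σ P·[cation]ₒ + Σ P·[anion]ᵢ) / (Σ P·[cation]ᵢ + Σ P·[anion]ₒ)]
Numerator = 1×3.78 + 7×155 = 1089
Denominator = 1×106 + 7×7.81 = 160.7
Vm = 60.1 · log₁₀(6.7765) = 60.1 × (0.8310) = 49.94 mV

49.9 mV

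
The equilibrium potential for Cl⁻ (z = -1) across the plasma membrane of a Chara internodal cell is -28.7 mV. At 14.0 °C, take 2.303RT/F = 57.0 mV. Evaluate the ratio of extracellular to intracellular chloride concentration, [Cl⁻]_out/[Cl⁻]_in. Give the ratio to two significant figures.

3.2

log₁₀([out]/[in]) = E·z/(57.0) = -28.7 × -1 / 57.0 = 0.5035
[out]/[in] = 10^(0.5035) = 3.188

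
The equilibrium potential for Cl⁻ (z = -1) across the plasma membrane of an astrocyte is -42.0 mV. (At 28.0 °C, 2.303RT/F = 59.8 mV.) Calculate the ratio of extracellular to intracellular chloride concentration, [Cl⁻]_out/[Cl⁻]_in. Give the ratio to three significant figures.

5.04

log₁₀([out]/[in]) = E·z/(59.8) = -42.0 × -1 / 59.8 = 0.7023
[out]/[in] = 10^(0.7023) = 5.039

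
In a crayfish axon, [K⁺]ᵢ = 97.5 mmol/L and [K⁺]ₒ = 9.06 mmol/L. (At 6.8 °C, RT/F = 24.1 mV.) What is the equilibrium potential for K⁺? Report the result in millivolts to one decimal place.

-57.3 mV

E = (24.1/z) · ln([K⁺]_out/[K⁺]_in) with z = +1.
= (24.1/1) · ln(9.06/97.5) = 24.10 · ln(0.09292)
= 24.10 · (-2.3760) = -57.26 mV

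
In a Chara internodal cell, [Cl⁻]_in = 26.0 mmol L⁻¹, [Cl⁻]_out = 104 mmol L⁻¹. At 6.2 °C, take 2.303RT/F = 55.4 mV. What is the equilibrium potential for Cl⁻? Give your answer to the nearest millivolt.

-33 mV

E = (55.4/z) · log₁₀([Cl⁻]_out/[Cl⁻]_in) with z = -1.
For an anion, dividing by z = -1 reverses the sign.
= (55.4/-1) · log₁₀(104/26.0) = -55.40 · log₁₀(4)
= -55.40 · (0.6021) = -33.35 mV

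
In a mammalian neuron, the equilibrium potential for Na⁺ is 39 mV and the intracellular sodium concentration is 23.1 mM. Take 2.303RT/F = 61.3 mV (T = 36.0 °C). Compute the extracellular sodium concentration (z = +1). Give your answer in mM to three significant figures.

Nernst: E = (61.3/1) · log₁₀([out]/[in]), so log₁₀([out]/[in]) = 39.0 × 1 / 61.3 = 0.6362.
[out]/[in] = 10^(0.6362) = 4.327.
[out] = 4.327 × 23.1 = 99.96 mM.

100 mM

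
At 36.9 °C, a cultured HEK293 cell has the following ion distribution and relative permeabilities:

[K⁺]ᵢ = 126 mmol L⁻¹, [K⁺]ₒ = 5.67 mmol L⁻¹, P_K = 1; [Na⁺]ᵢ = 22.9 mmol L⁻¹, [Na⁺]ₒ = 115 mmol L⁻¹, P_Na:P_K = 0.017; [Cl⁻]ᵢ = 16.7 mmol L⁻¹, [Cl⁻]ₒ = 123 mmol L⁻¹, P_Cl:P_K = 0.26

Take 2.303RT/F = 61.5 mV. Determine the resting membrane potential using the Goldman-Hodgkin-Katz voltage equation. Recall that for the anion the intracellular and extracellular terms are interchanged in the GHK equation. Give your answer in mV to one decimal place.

Vm = 61.5 · log₁₀[(Σ P·[cation]ₒ + Σ P·[anion]ᵢ) / (Σ P·[cation]ᵢ + Σ P·[anion]ₒ)]
Numerator = 1×5.67 + 0.017×115 + 0.26×16.7 = 11.97
Denominator = 1×126 + 0.017×22.9 + 0.26×123 = 158.4
Vm = 61.5 · log₁₀(0.075564) = 61.5 × (-1.1217) = -68.98 mV

-69.0 mV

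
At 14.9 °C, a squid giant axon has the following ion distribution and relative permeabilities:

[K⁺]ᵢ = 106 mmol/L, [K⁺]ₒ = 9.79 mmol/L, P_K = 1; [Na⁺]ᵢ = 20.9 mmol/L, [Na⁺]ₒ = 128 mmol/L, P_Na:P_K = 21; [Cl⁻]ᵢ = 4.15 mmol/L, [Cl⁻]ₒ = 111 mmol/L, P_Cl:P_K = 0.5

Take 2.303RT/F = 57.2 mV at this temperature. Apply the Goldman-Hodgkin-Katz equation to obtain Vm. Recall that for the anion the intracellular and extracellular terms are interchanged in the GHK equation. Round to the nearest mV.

Vm = 57.2 · log₁₀[(Σ P·[cation]ₒ + Σ P·[anion]ᵢ) / (Σ P·[cation]ᵢ + Σ P·[anion]ₒ)]
Numerator = 1×9.79 + 21×128 + 0.5×4.15 = 2700
Denominator = 1×106 + 21×20.9 + 0.5×111 = 600.4
Vm = 57.2 · log₁₀(4.4968) = 57.2 × (0.6529) = 37.35 mV

37 mV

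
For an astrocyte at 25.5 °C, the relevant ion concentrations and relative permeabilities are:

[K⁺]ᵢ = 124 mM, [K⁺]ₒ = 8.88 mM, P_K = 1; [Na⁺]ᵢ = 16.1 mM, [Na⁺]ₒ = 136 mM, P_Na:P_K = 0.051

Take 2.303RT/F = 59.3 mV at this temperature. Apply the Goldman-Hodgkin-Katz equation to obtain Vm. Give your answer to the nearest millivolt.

-53 mV

Vm = 59.3 · log₁₀[(Σ P·[cation]ₒ + Σ P·[anion]ᵢ) / (Σ P·[cation]ᵢ + Σ P·[anion]ₒ)]
Numerator = 1×8.88 + 0.051×136 = 15.82
Denominator = 1×124 + 0.051×16.1 = 124.8
Vm = 59.3 · log₁₀(0.12671) = 59.3 × (-0.8972) = -53.20 mV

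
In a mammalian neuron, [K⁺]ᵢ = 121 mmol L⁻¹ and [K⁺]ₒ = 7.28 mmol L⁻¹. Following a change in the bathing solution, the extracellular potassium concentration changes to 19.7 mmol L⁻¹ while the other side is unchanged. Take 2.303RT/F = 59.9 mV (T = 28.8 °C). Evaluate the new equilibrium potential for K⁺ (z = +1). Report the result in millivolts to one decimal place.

After the shift: [K⁺]_out = 19.7, [K⁺]_in = 121 mmol L⁻¹.
E_new = (59.9/1)·log₁₀(19.7/121) = 59.90 · (-0.7883) = -47.22 mV

-47.2 mV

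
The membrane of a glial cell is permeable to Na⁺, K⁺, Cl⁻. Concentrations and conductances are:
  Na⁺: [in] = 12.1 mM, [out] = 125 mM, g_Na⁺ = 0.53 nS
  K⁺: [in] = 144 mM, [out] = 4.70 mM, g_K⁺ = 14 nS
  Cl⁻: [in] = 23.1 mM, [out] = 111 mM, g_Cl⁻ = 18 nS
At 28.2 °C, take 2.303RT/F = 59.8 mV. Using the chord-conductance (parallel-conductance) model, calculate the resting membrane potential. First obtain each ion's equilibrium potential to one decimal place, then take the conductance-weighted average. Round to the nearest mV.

-60 mV

E_Na⁺ = (59.8/1)·log₁₀(125/12.1) = 60.6 mV
E_K⁺ = (59.8/1)·log₁₀(4.70/144) = -88.9 mV
E_Cl⁻ = (59.8/-1)·log₁₀(111/23.1) = -40.8 mV
Vm = (Σ gᵢEᵢ)/(Σ gᵢ) = (0.53·60.6 + 14·-88.9 + 18·-40.8) / (0.53 + 14 + 18)
= -1946.88 / 32.53 = -59.85 mV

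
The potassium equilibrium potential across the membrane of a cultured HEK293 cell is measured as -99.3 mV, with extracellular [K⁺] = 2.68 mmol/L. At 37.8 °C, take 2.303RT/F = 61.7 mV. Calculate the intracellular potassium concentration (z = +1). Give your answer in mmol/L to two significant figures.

110 mmol/L

Nernst: E = (61.7/1) · log₁₀([out]/[in]), so log₁₀([out]/[in]) = -99.3 × 1 / 61.7 = -1.6094.
[out]/[in] = 10^(-1.6094) = 0.02458.
[in] = 2.68 / 0.02458 = 109 mmol/L.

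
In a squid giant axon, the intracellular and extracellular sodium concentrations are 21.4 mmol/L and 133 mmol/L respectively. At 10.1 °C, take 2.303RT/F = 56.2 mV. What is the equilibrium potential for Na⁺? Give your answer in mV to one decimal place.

44.6 mV

E = (56.2/z) · log₁₀([Na⁺]_out/[Na⁺]_in) with z = +1.
= (56.2/1) · log₁₀(133/21.4) = 56.20 · log₁₀(6.215)
= 56.20 · (0.7934) = 44.59 mV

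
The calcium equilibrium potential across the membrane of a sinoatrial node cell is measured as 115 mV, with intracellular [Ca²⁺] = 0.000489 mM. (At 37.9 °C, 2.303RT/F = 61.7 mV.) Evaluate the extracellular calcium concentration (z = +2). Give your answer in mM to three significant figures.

2.61 mM

Nernst: E = (61.7/2) · log₁₀([out]/[in]), so log₁₀([out]/[in]) = 115.0 × 2 / 61.7 = 3.7277.
[out]/[in] = 10^(3.7277) = 5342.
[out] = 5342 × 0.000489 = 2.612 mM.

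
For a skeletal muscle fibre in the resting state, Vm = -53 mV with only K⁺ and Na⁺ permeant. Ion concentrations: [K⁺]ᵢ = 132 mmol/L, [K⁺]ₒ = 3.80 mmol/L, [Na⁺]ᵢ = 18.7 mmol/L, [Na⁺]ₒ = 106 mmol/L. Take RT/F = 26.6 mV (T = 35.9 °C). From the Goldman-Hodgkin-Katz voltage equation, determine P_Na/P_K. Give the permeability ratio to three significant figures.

Let α = P_Na/P_K. GHK: Vm = 26.6·ln[(Kₒ + α·Naₒ)/(Kᵢ + α·Naᵢ)].
e^(Vm/26.6) = e^(-53.0/26.6) = 0.13636
So 0.13636·(Kᵢ + α·Naᵢ) = Kₒ + α·Naₒ → α = (0.13636·132.0 − 3.8) / (106.0 − 0.13636·18.7)
α = (18 − 3.8) / (106.0 − 2.55) = 14.2/103.5 = 0.1373

0.137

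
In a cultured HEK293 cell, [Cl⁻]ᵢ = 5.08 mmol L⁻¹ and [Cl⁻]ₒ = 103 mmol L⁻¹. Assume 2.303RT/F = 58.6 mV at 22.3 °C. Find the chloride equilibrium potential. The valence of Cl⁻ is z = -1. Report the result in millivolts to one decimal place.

E = (58.6/z) · log₁₀([Cl⁻]_out/[Cl⁻]_in) with z = -1.
For an anion, dividing by z = -1 reverses the sign.
= (58.6/-1) · log₁₀(103/5.08) = -58.60 · log₁₀(20.28)
= -58.60 · (1.3070) = -76.59 mV

-76.6 mV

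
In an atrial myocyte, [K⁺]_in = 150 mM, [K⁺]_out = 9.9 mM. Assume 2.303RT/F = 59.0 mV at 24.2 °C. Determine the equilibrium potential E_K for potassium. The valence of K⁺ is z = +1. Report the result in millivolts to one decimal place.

E = (59.0/z) · log₁₀([K⁺]_out/[K⁺]_in) with z = +1.
= (59.0/1) · log₁₀(9.9/150) = 59.00 · log₁₀(0.066)
= 59.00 · (-1.1805) = -69.65 mV

-69.6 mV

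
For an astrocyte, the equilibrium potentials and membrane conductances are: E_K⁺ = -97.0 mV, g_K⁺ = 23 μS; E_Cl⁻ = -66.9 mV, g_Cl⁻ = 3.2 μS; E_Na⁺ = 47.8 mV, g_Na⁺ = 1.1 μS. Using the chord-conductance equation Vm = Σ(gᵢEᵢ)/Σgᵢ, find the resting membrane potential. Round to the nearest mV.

Σ gᵢEᵢ = 23·(-97.0) + 3.2·(-66.9) + 1.1·(47.8) = -2392.50
Σ gᵢ = 23 + 3.2 + 1.1 = 27.3
Vm = -2392.50 / 27.3 = -87.64 mV

-88 mV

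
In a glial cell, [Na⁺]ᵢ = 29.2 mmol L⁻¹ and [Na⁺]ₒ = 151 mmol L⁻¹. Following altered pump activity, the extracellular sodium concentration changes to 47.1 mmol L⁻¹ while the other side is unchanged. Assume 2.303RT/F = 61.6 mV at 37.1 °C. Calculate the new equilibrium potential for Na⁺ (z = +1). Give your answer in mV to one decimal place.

12.8 mV

After the shift: [Na⁺]_out = 47.1, [Na⁺]_in = 29.2 mmol L⁻¹.
E_new = (61.6/1)·log₁₀(47.1/29.2) = 61.60 · (0.2076) = 12.79 mV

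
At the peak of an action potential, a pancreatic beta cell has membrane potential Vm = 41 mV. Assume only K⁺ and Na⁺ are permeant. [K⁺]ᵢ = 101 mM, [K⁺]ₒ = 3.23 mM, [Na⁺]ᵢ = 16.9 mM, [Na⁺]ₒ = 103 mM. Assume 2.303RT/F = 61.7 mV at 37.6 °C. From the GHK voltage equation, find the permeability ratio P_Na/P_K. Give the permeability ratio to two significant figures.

19

Let α = P_Na/P_K. GHK: Vm = 61.7·log₁₀[(Kₒ + α·Naₒ)/(Kᵢ + α·Naᵢ)].
10^(Vm/61.7) = 10^(41.0/61.7) = 4.6186
So 4.6186·(Kᵢ + α·Naᵢ) = Kₒ + α·Naₒ → α = (4.6186·101.0 − 3.23) / (103.0 − 4.6186·16.9)
α = (466.5 − 3.23) / (103.0 − 78.05) = 463.2/24.95 = 18.57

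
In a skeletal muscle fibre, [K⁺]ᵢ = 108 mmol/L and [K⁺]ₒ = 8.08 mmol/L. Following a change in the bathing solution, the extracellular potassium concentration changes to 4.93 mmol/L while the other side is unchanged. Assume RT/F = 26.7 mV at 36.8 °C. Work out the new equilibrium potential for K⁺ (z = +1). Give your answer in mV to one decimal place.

After the shift: [K⁺]_out = 4.93, [K⁺]_in = 108 mmol/L.
E_new = (26.7/1)·ln(4.93/108) = 26.70 · (-3.0868) = -82.42 mV

-82.4 mV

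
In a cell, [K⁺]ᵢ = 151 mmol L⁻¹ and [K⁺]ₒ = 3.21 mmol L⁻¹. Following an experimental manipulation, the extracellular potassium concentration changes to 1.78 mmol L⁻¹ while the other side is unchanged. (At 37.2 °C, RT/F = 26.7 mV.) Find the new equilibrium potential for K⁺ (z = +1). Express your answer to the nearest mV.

-119 mV

After the shift: [K⁺]_out = 1.78, [K⁺]_in = 151 mmol L⁻¹.
E_new = (26.7/1)·ln(1.78/151) = 26.70 · (-4.4407) = -118.57 mV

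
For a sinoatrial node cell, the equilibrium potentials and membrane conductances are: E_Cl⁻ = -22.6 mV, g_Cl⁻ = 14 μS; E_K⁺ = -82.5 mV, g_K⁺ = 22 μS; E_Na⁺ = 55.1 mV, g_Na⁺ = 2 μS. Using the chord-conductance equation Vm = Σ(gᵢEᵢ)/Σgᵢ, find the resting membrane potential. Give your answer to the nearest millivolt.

-53 mV

Σ gᵢEᵢ = 14·(-22.6) + 22·(-82.5) + 2·(55.1) = -2021.20
Σ gᵢ = 14 + 22 + 2 = 38
Vm = -2021.20 / 38 = -53.19 mV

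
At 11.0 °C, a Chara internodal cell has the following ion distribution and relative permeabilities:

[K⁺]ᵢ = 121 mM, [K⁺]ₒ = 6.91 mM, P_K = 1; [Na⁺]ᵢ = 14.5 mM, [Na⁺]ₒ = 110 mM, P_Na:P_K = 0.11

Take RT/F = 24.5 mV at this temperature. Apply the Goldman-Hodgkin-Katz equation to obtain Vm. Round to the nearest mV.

Vm = 24.5 · ln[(Σ P·[cation]ₒ + Σ P·[anion]ᵢ) / (Σ P·[cation]ᵢ + Σ P·[anion]ₒ)]
Numerator = 1×6.91 + 0.11×110 = 19.01
Denominator = 1×121 + 0.11×14.5 = 122.6
Vm = 24.5 · ln(0.15506) = 24.5 × (-1.8639) = -45.67 mV

-46 mV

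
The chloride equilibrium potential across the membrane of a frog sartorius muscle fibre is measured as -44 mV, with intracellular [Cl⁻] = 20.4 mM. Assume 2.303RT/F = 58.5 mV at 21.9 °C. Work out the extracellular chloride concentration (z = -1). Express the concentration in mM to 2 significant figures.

Nernst: E = (58.5/-1) · log₁₀([out]/[in]), so log₁₀([out]/[in]) = -44.0 × -1 / 58.5 = 0.7521.
[out]/[in] = 10^(0.7521) = 5.651.
[out] = 5.651 × 20.4 = 115.3 mM.

120 mM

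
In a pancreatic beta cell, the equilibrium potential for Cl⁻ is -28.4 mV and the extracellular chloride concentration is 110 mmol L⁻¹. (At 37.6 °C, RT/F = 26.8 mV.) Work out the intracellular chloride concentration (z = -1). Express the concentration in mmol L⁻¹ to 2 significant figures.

38 mmol L⁻¹

Nernst: E = (26.8/-1) · ln([out]/[in]), so ln([out]/[in]) = -28.4 × -1 / 26.8 = 1.0597.
[out]/[in] = e^(1.0597) = 2.886.
[in] = 110 / 2.886 = 38.12 mmol L⁻¹.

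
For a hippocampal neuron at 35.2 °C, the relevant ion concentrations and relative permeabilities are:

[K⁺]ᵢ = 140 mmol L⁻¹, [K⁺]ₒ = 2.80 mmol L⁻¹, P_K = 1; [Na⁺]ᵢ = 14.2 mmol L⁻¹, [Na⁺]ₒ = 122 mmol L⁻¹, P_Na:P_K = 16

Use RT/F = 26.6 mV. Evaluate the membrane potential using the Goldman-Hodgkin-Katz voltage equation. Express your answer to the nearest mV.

44 mV

Vm = 26.6 · ln[(Σ P·[cation]ₒ + Σ P·[anion]ᵢ) / (Σ P·[cation]ᵢ + Σ P·[anion]ₒ)]
Numerator = 1×2.80 + 16×122 = 1955
Denominator = 1×140 + 16×14.2 = 367.2
Vm = 26.6 · ln(5.3235) = 26.6 × (1.6721) = 44.48 mV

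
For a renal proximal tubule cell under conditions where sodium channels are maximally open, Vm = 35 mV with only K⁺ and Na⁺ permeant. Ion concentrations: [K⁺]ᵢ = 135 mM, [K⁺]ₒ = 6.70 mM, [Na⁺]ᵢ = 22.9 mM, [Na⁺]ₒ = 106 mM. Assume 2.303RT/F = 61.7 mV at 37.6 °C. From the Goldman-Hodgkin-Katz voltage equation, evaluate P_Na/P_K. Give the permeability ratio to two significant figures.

Let α = P_Na/P_K. GHK: Vm = 61.7·log₁₀[(Kₒ + α·Naₒ)/(Kᵢ + α·Naᵢ)].
10^(Vm/61.7) = 10^(35.0/61.7) = 3.692
So 3.692·(Kᵢ + α·Naᵢ) = Kₒ + α·Naₒ → α = (3.692·135.0 − 6.7) / (106.0 − 3.692·22.9)
α = (498.4 − 6.7) / (106.0 − 84.55) = 491.7/21.45 = 22.92

23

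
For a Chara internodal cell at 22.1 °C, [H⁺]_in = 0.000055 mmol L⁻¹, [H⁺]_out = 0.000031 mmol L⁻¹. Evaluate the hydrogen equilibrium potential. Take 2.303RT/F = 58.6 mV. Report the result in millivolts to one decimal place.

E = (58.6/z) · log₁₀([H⁺]_out/[H⁺]_in) with z = +1.
= (58.6/1) · log₁₀(0.000031/0.000055) = 58.60 · log₁₀(0.5636)
= 58.60 · (-0.2490) = -14.59 mV

-14.6 mV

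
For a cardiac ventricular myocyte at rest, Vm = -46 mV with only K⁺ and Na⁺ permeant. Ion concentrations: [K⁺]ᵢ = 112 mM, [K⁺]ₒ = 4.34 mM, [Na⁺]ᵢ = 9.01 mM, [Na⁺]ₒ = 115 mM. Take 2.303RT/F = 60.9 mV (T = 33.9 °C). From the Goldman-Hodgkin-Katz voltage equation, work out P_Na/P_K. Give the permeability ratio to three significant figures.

0.135

Let α = P_Na/P_K. GHK: Vm = 60.9·log₁₀[(Kₒ + α·Naₒ)/(Kᵢ + α·Naᵢ)].
10^(Vm/60.9) = 10^(-46.0/60.9) = 0.17566
So 0.17566·(Kᵢ + α·Naᵢ) = Kₒ + α·Naₒ → α = (0.17566·112.0 − 4.34) / (115.0 − 0.17566·9.01)
α = (19.67 − 4.34) / (115.0 − 1.583) = 15.33/113.4 = 0.1352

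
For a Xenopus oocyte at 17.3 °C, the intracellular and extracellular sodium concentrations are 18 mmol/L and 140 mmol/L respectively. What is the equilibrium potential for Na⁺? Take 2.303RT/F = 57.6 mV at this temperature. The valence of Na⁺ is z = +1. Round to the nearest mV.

51 mV

E = (57.6/z) · log₁₀([Na⁺]_out/[Na⁺]_in) with z = +1.
= (57.6/1) · log₁₀(140/18) = 57.60 · log₁₀(7.778)
= 57.60 · (0.8909) = 51.31 mV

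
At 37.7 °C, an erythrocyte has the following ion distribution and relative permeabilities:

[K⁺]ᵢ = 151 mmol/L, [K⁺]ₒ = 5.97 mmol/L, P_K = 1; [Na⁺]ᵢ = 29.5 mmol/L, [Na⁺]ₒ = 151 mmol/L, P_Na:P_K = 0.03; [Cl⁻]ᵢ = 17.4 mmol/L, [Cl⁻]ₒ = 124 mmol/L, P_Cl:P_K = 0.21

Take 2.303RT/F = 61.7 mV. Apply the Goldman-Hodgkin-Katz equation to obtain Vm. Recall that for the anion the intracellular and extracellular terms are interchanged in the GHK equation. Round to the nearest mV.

-68 mV

Vm = 61.7 · log₁₀[(Σ P·[cation]ₒ + Σ P·[anion]ᵢ) / (Σ P·[cation]ᵢ + Σ P·[anion]ₒ)]
Numerator = 1×5.97 + 0.03×151 + 0.21×17.4 = 14.15
Denominator = 1×151 + 0.03×29.5 + 0.21×124 = 177.9
Vm = 61.7 · log₁₀(0.07955) = 61.7 × (-1.0994) = -67.83 mV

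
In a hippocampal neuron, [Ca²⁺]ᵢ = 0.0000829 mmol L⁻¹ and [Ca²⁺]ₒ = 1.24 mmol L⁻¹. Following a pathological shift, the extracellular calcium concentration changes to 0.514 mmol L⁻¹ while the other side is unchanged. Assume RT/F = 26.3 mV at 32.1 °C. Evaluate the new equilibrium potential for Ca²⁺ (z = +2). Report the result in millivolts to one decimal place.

114.8 mV

After the shift: [Ca²⁺]_out = 0.514, [Ca²⁺]_in = 0.0000829 mmol L⁻¹.
E_new = (26.3/2)·ln(0.514/0.0000829) = 13.15 · (8.7323) = 114.83 mV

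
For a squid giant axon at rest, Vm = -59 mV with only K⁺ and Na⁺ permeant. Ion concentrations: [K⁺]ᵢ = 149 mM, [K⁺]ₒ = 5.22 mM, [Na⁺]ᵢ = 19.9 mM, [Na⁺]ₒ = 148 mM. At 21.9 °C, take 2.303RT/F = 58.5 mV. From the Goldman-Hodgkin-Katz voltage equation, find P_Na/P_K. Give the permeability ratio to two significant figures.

Let α = P_Na/P_K. GHK: Vm = 58.5·log₁₀[(Kₒ + α·Naₒ)/(Kᵢ + α·Naᵢ)].
10^(Vm/58.5) = 10^(-59.0/58.5) = 0.098051
So 0.098051·(Kᵢ + α·Naᵢ) = Kₒ + α·Naₒ → α = (0.098051·149.0 − 5.22) / (148.0 − 0.098051·19.9)
α = (14.61 − 5.22) / (148.0 − 1.951) = 9.39/146 = 0.06429

0.064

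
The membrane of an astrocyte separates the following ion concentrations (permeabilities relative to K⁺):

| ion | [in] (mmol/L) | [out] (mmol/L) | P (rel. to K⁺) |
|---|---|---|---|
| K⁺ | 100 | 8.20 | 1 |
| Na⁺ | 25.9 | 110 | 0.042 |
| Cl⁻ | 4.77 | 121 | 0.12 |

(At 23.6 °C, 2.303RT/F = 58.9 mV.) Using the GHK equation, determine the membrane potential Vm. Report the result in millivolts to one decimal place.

Vm = 58.9 · log₁₀[(Σ P·[cation]ₒ + Σ P·[anion]ᵢ) / (Σ P·[cation]ᵢ + Σ P·[anion]ₒ)]
Numerator = 1×8.20 + 0.042×110 + 0.12×4.77 = 13.39
Denominator = 1×100 + 0.042×25.9 + 0.12×121 = 115.6
Vm = 58.9 · log₁₀(0.11584) = 58.9 × (-0.9361) = -55.14 mV

-55.1 mV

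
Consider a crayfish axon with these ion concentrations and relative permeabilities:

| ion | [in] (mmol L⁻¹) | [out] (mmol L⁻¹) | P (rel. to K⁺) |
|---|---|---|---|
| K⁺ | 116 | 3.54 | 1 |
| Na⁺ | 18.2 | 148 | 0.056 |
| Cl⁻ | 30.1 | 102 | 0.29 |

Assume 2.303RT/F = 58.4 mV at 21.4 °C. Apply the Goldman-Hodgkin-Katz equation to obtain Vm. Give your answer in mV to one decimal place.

Vm = 58.4 · log₁₀[(Σ P·[cation]ₒ + Σ P·[anion]ᵢ) / (Σ P·[cation]ᵢ + Σ P·[anion]ₒ)]
Numerator = 1×3.54 + 0.056×148 + 0.29×30.1 = 20.56
Denominator = 1×116 + 0.056×18.2 + 0.29×102 = 146.6
Vm = 58.4 · log₁₀(0.14023) = 58.4 × (-0.8532) = -49.83 mV

-49.8 mV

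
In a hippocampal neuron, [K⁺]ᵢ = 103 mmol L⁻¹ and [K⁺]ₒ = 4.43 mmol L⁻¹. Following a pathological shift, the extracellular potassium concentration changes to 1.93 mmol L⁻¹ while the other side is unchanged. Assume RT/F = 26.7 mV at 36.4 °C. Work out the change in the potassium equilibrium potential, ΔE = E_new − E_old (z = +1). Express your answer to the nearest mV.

-22 mV

E_old = (26.7/1)·ln(4.43/103) = -84.01 mV
E_new = (26.7/1)·ln(1.93/103) = -106.19 mV
ΔE = -106.19 − (-84.01) = -22.18 mV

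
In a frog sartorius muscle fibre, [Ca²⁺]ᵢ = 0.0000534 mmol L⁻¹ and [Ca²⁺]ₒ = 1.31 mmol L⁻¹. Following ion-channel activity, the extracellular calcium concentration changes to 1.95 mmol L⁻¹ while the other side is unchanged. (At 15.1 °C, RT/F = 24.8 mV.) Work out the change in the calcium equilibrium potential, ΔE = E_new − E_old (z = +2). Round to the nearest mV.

5 mV

E_old = (24.8/2)·ln(1.31/0.0000534) = 125.34 mV
E_new = (24.8/2)·ln(1.95/0.0000534) = 130.27 mV
ΔE = 130.27 − (125.34) = 4.93 mV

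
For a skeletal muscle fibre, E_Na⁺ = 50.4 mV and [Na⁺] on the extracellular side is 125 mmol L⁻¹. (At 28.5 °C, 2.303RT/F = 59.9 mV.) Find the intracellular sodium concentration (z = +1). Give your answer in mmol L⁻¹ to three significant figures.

Nernst: E = (59.9/1) · log₁₀([out]/[in]), so log₁₀([out]/[in]) = 50.4 × 1 / 59.9 = 0.8414.
[out]/[in] = 10^(0.8414) = 6.941.
[in] = 125 / 6.941 = 18.01 mmol L⁻¹.

18.0 mmol L⁻¹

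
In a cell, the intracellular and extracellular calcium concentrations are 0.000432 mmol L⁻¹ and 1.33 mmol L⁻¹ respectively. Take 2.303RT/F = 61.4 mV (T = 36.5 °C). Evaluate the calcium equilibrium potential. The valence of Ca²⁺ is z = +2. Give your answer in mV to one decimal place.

107.1 mV

E = (61.4/z) · log₁₀([Ca²⁺]_out/[Ca²⁺]_in) with z = +2.
= (61.4/2) · log₁₀(1.33/0.000432) = 30.70 · log₁₀(3079)
= 30.70 · (3.4884) = 107.09 mV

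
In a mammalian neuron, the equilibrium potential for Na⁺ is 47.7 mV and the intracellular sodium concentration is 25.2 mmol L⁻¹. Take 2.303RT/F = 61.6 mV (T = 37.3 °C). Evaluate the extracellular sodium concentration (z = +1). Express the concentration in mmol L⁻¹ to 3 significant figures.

150 mmol L⁻¹

Nernst: E = (61.6/1) · log₁₀([out]/[in]), so log₁₀([out]/[in]) = 47.7 × 1 / 61.6 = 0.7744.
[out]/[in] = 10^(0.7744) = 5.948.
[out] = 5.948 × 25.2 = 149.9 mmol L⁻¹.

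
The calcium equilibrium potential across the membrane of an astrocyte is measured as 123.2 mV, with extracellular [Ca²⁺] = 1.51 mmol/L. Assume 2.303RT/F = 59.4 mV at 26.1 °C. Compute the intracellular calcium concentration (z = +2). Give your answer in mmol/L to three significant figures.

0.000107 mmol/L

Nernst: E = (59.4/2) · log₁₀([out]/[in]), so log₁₀([out]/[in]) = 123.2 × 2 / 59.4 = 4.1481.
[out]/[in] = 10^(4.1481) = 1.407e+04.
[in] = 1.51 / 1.407e+04 = 0.0001074 mmol/L.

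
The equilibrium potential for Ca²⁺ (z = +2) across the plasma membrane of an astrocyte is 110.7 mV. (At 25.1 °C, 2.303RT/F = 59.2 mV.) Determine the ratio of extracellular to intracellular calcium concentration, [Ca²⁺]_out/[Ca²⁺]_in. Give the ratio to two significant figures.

5500

log₁₀([out]/[in]) = E·z/(59.2) = 110.7 × 2 / 59.2 = 3.7399
[out]/[in] = 10^(3.7399) = 5494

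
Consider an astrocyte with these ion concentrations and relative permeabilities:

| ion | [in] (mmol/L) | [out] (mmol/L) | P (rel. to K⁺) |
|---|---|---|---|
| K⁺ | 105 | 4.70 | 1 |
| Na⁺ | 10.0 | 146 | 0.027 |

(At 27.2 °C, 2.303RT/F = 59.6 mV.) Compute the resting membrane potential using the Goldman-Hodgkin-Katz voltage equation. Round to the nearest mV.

Vm = 59.6 · log₁₀[(Σ P·[cation]ₒ + Σ P·[anion]ᵢ) / (Σ P·[cation]ᵢ + Σ P·[anion]ₒ)]
Numerator = 1×4.70 + 0.027×146 = 8.642
Denominator = 1×105 + 0.027×10.0 = 105.3
Vm = 59.6 · log₁₀(0.082094) = 59.6 × (-1.0857) = -64.71 mV

-65 mV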